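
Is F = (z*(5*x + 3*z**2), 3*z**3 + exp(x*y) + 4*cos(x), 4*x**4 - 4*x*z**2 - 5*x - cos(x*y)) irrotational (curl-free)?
No, ∇×F = (x*sin(x*y) - 9*z**2, -16*x**3 + 5*x - y*sin(x*y) + 13*z**2 + 5, y*exp(x*y) - 4*sin(x))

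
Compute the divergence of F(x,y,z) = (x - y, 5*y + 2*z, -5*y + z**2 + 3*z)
2*z + 9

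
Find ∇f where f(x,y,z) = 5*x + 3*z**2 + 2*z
(5, 0, 6*z + 2)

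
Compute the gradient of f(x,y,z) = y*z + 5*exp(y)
(0, z + 5*exp(y), y)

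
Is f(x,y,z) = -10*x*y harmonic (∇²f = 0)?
Yes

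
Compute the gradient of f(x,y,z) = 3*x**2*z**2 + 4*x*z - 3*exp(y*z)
(2*z*(3*x*z + 2), -3*z*exp(y*z), 6*x**2*z + 4*x - 3*y*exp(y*z))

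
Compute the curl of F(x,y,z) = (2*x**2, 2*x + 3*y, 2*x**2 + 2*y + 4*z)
(2, -4*x, 2)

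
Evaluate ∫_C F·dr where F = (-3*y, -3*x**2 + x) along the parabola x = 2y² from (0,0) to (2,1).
-86/15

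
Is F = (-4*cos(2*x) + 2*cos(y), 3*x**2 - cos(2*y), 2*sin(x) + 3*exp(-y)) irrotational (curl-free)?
No, ∇×F = (-3*exp(-y), -2*cos(x), 6*x + 2*sin(y))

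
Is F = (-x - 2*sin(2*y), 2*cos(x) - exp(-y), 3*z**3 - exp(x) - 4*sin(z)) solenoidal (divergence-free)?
No, ∇·F = 9*z**2 - 4*cos(z) - 1 + exp(-y)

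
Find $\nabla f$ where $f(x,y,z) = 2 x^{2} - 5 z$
(4*x, 0, -5)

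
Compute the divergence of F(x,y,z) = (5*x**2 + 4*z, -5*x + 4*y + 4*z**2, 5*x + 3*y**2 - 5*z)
10*x - 1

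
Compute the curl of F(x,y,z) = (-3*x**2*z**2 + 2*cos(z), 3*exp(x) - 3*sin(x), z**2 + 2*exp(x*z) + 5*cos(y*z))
(-5*z*sin(y*z), -6*x**2*z - 2*z*exp(x*z) - 2*sin(z), 3*exp(x) - 3*cos(x))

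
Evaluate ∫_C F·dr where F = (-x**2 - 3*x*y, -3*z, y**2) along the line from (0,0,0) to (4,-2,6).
110/3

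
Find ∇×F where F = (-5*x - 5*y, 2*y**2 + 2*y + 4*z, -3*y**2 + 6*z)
(-6*y - 4, 0, 5)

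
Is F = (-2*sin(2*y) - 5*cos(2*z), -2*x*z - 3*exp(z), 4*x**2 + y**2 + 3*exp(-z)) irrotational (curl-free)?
No, ∇×F = (2*x + 2*y + 3*exp(z), -8*x + 10*sin(2*z), -2*z + 4*cos(2*y))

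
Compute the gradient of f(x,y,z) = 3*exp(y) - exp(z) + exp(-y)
(0, 3*exp(y) - exp(-y), -exp(z))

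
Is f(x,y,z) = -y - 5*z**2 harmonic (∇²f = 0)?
No, ∇²f = -10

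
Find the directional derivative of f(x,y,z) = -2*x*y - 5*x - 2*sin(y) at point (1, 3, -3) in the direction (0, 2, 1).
-4*sqrt(5)*(cos(3) + 1)/5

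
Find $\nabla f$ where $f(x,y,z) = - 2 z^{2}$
(0, 0, -4*z)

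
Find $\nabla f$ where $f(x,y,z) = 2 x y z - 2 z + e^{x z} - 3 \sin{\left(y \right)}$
(z*(2*y + exp(x*z)), 2*x*z - 3*cos(y), 2*x*y + x*exp(x*z) - 2)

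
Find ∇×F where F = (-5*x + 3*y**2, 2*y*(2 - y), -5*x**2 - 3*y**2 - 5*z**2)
(-6*y, 10*x, -6*y)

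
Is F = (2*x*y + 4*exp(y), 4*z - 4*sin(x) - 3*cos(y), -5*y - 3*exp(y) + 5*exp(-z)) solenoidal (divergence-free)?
No, ∇·F = 2*y + 3*sin(y) - 5*exp(-z)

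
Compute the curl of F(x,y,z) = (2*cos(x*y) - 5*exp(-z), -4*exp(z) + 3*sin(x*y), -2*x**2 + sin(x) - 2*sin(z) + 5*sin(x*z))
(4*exp(z), 4*x - 5*z*cos(x*z) - cos(x) + 5*exp(-z), 2*x*sin(x*y) + 3*y*cos(x*y))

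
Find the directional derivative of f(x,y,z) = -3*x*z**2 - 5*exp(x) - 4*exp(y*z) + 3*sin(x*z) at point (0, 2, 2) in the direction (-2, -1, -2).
22/3 + 8*exp(4)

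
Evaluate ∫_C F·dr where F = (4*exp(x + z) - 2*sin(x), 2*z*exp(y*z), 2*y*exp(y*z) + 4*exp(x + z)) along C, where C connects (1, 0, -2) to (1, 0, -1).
4 - 4*exp(-1)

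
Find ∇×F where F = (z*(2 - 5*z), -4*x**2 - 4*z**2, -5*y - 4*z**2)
(8*z - 5, 2 - 10*z, -8*x)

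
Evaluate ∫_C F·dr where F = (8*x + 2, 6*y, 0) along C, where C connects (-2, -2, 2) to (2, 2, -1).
8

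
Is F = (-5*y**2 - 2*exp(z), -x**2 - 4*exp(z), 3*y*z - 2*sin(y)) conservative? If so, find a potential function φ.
No, ∇×F = (3*z + 4*exp(z) - 2*cos(y), -2*exp(z), -2*x + 10*y) ≠ 0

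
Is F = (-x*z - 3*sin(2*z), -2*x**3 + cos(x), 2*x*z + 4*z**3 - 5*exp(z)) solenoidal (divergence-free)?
No, ∇·F = 2*x + 12*z**2 - z - 5*exp(z)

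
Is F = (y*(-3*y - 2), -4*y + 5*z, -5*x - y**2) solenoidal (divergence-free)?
No, ∇·F = -4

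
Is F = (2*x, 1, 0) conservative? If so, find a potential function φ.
Yes, F is conservative. φ = x**2 + y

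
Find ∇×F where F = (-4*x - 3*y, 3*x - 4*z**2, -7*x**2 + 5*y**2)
(10*y + 8*z, 14*x, 6)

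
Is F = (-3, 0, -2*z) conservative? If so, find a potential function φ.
Yes, F is conservative. φ = -3*x - z**2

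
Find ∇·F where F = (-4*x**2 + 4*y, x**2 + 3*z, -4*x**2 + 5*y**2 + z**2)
-8*x + 2*z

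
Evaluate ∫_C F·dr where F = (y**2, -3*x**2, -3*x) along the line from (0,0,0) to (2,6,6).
-18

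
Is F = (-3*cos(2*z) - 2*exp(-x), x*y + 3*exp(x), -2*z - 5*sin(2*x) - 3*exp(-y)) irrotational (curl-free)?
No, ∇×F = (3*exp(-y), 6*sin(2*z) + 10*cos(2*x), y + 3*exp(x))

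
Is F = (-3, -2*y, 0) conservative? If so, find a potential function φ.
Yes, F is conservative. φ = -3*x - y**2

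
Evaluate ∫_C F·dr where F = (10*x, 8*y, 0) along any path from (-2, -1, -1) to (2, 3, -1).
32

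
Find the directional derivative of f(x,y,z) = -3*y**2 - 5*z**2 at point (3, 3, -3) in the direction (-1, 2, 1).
-sqrt(6)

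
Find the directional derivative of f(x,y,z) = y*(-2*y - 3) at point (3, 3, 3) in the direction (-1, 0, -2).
0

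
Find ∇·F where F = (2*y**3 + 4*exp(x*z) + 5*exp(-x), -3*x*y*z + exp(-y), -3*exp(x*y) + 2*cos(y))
-3*x*z + 4*z*exp(x*z) - exp(-y) - 5*exp(-x)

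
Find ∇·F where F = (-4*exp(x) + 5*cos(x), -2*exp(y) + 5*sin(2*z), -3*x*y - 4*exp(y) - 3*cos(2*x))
-4*exp(x) - 2*exp(y) - 5*sin(x)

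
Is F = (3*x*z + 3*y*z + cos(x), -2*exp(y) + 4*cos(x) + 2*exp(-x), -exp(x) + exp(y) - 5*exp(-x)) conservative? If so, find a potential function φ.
No, ∇×F = (exp(y), 3*x + 3*y + exp(x) - 5*exp(-x), -3*z - 4*sin(x) - 2*exp(-x)) ≠ 0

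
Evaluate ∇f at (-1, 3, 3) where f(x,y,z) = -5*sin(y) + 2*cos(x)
(2*sin(1), -5*cos(3), 0)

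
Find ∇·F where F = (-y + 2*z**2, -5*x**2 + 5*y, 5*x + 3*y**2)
5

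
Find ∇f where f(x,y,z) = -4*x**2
(-8*x, 0, 0)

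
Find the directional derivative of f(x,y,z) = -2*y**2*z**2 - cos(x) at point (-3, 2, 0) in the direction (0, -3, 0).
0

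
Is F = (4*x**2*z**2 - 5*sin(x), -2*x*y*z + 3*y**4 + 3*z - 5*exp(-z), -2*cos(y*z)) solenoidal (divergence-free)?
No, ∇·F = 8*x*z**2 - 2*x*z + 12*y**3 + 2*y*sin(y*z) - 5*cos(x)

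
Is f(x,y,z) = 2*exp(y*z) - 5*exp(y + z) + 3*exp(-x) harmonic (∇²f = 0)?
No, ∇²f = (2*(y**2*exp(y*z) + z**2*exp(y*z) - 5*exp(y + z))*exp(x) + 3)*exp(-x)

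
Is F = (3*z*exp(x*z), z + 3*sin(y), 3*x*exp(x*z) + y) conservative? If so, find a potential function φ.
Yes, F is conservative. φ = y*z + 3*exp(x*z) - 3*cos(y)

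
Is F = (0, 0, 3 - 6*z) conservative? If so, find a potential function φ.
Yes, F is conservative. φ = 3*z*(1 - z)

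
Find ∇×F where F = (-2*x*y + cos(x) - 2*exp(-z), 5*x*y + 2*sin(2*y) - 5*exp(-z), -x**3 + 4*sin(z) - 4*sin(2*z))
(-5*exp(-z), 3*x**2 + 2*exp(-z), 2*x + 5*y)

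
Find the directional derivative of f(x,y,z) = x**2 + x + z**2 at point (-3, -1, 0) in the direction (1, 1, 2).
-5*sqrt(6)/6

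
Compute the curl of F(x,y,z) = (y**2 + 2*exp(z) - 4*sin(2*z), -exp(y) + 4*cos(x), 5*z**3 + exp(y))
(exp(y), 2*exp(z) - 8*cos(2*z), -2*y - 4*sin(x))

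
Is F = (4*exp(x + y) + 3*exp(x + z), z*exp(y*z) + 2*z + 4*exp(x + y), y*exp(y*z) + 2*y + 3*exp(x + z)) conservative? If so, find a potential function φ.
Yes, F is conservative. φ = 2*y*z + exp(y*z) + 4*exp(x + y) + 3*exp(x + z)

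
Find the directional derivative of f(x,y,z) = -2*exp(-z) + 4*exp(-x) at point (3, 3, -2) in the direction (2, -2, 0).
-2*sqrt(2)*exp(-3)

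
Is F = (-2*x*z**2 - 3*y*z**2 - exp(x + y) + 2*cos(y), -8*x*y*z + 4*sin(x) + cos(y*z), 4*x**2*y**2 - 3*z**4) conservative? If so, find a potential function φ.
No, ∇×F = (y*(8*x**2 + 8*x + sin(y*z)), -8*x*y**2 - 4*x*z - 6*y*z, -8*y*z + 3*z**2 + exp(x + y) + 2*sin(y) + 4*cos(x)) ≠ 0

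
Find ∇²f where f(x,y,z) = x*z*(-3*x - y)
-6*z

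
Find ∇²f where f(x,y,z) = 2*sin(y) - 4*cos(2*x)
-2*sin(y) + 16*cos(2*x)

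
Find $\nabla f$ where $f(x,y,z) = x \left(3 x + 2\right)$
(6*x + 2, 0, 0)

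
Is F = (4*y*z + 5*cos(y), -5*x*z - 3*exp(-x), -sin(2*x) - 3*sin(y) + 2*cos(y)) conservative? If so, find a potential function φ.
No, ∇×F = (5*x - 2*sin(y) - 3*cos(y), 4*y + 2*cos(2*x), -9*z + 5*sin(y) + 3*exp(-x)) ≠ 0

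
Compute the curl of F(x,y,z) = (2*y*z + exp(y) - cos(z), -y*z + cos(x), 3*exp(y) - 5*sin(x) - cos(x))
(y + 3*exp(y), 2*y - sin(x) + sin(z) + 5*cos(x), -2*z - exp(y) - sin(x))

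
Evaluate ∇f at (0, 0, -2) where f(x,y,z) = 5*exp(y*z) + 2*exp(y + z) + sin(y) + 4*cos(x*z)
(0, -9 + 2*exp(-2), 2*exp(-2))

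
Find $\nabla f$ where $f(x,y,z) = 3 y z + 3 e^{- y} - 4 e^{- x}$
(4*exp(-x), 3*z - 3*exp(-y), 3*y)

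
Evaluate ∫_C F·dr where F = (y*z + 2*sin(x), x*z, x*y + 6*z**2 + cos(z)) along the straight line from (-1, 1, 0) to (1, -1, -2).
-14 - sin(2)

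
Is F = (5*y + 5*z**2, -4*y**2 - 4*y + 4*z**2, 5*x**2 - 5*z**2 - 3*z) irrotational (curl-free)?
No, ∇×F = (-8*z, -10*x + 10*z, -5)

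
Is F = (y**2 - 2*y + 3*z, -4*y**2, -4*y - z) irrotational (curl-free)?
No, ∇×F = (-4, 3, 2 - 2*y)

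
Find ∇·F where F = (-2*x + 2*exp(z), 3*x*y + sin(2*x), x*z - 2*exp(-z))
4*x - 2 + 2*exp(-z)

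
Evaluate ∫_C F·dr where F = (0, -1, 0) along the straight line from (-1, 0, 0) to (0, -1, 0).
1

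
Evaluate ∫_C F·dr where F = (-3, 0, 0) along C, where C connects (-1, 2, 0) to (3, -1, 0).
-12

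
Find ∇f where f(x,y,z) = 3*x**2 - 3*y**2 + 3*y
(6*x, 3 - 6*y, 0)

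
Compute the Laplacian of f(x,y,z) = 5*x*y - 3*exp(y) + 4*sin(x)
-3*exp(y) - 4*sin(x)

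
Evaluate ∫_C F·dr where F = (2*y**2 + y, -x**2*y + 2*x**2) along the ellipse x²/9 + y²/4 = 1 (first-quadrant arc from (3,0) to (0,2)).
-3*pi/2 - 1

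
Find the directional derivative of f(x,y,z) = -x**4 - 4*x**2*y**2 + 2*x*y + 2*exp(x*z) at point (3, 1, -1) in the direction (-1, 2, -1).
sqrt(6)*(-exp(3) - 2)*exp(-3)/3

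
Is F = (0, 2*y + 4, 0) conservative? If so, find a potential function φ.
Yes, F is conservative. φ = y*(y + 4)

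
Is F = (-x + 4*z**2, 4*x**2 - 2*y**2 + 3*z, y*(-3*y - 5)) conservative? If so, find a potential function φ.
No, ∇×F = (-6*y - 8, 8*z, 8*x) ≠ 0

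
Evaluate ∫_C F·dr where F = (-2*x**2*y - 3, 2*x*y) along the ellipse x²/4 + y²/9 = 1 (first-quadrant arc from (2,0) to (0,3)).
3*pi + 18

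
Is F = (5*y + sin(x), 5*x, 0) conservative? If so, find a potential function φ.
Yes, F is conservative. φ = 5*x*y - cos(x)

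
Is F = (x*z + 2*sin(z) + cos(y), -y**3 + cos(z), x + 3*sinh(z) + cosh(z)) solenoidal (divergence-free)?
No, ∇·F = -3*y**2 + z + sinh(z) + 3*cosh(z)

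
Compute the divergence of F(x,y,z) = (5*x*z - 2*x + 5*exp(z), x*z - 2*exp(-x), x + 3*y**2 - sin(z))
5*z - cos(z) - 2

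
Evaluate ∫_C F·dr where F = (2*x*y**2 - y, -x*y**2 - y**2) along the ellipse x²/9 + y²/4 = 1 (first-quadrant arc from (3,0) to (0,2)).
-62/3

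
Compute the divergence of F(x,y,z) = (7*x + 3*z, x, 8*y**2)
7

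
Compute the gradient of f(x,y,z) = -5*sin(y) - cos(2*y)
(0, (4*sin(y) - 5)*cos(y), 0)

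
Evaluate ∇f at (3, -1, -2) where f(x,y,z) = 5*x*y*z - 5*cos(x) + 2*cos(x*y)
(3*sin(3) + 10, -30 + 6*sin(3), -15)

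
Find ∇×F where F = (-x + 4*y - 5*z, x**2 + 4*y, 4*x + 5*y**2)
(10*y, -9, 2*x - 4)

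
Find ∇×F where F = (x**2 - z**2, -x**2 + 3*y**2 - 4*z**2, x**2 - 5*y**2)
(-10*y + 8*z, -2*x - 2*z, -2*x)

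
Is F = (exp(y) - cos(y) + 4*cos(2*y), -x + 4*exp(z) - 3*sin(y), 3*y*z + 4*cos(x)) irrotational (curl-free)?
No, ∇×F = (3*z - 4*exp(z), 4*sin(x), -exp(y) - sin(y) + 8*sin(2*y) - 1)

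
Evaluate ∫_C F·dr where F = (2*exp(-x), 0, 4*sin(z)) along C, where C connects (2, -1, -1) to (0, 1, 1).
-2 + 2*exp(-2)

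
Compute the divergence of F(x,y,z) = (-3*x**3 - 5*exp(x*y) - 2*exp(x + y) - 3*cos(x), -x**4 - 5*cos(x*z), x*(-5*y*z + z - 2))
-9*x**2 - x*(5*y - 1) - 5*y*exp(x*y) - 2*exp(x + y) + 3*sin(x)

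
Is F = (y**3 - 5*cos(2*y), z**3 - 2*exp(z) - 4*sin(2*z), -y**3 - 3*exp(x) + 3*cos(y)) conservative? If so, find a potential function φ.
No, ∇×F = (-3*y**2 - 3*z**2 + 2*exp(z) - 3*sin(y) + 8*cos(2*z), 3*exp(x), -3*y**2 - 10*sin(2*y)) ≠ 0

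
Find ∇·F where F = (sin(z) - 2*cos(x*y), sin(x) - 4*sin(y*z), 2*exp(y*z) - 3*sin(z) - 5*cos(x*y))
2*y*exp(y*z) + 2*y*sin(x*y) - 4*z*cos(y*z) - 3*cos(z)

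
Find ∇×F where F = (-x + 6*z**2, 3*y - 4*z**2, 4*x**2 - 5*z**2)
(8*z, -8*x + 12*z, 0)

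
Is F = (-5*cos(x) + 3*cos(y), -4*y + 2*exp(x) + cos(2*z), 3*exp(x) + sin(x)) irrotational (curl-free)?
No, ∇×F = (2*sin(2*z), -3*exp(x) - cos(x), 2*exp(x) + 3*sin(y))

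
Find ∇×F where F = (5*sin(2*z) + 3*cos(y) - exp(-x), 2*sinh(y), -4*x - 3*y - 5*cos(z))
(-3, 10*cos(2*z) + 4, 3*sin(y))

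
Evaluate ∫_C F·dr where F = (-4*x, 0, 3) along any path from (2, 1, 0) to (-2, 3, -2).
-6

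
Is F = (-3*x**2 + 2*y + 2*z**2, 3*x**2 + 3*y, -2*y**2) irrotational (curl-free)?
No, ∇×F = (-4*y, 4*z, 6*x - 2)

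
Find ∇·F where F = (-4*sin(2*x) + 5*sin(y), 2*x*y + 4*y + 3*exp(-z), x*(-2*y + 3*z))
5*x - 8*cos(2*x) + 4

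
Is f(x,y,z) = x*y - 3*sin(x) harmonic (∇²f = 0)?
No, ∇²f = 3*sin(x)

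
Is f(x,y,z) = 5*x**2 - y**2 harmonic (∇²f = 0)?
No, ∇²f = 8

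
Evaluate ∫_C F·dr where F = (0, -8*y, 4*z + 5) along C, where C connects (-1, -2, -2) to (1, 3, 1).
-11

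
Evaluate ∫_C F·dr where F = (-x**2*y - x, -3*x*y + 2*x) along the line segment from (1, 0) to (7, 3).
-621/2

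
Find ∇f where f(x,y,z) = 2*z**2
(0, 0, 4*z)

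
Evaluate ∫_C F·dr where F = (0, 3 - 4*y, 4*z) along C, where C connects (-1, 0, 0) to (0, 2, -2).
6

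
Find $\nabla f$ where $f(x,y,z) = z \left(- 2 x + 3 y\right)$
(-2*z, 3*z, -2*x + 3*y)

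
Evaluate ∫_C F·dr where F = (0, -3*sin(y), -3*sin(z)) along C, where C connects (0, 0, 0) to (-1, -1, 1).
-6 + 6*cos(1)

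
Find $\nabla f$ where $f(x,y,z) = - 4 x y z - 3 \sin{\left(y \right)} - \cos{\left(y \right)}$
(-4*y*z, -4*x*z + sin(y) - 3*cos(y), -4*x*y)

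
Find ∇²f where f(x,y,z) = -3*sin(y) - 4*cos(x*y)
4*x**2*cos(x*y) + 4*y**2*cos(x*y) + 3*sin(y)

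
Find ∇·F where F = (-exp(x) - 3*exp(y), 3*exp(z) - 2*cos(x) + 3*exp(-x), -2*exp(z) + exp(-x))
-exp(x) - 2*exp(z)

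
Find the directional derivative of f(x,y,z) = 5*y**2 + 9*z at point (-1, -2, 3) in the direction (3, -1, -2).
sqrt(14)/7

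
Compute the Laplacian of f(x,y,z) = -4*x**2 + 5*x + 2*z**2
-4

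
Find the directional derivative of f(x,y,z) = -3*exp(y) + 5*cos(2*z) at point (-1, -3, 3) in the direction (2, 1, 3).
-3*sqrt(14)*(10*exp(3)*sin(6) + 1)*exp(-3)/14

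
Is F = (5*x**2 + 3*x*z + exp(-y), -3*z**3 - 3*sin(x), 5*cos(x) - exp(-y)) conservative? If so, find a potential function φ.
No, ∇×F = (9*z**2 + exp(-y), 3*x + 5*sin(x), -3*cos(x) + exp(-y)) ≠ 0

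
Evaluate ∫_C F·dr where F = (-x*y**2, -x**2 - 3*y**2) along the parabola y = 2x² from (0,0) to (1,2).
-29/3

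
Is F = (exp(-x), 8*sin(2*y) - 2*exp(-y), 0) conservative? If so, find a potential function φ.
Yes, F is conservative. φ = -4*cos(2*y) + 2*exp(-y) - exp(-x)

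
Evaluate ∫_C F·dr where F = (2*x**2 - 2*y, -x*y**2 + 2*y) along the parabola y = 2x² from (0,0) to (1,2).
22/21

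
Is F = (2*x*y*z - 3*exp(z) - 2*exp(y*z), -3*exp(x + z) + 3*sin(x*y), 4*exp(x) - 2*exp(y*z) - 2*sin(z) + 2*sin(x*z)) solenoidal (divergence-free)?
No, ∇·F = 3*x*cos(x*y) + 2*x*cos(x*z) + 2*y*z - 2*y*exp(y*z) - 2*cos(z)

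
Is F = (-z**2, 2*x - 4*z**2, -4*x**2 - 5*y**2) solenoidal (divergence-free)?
Yes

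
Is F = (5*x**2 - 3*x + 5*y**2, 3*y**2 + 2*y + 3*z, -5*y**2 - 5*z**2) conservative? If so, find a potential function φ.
No, ∇×F = (-10*y - 3, 0, -10*y) ≠ 0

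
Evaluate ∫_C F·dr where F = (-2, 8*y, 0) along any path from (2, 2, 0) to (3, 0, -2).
-18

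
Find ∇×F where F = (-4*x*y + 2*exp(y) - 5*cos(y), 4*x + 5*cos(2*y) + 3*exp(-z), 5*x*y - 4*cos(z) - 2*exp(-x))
(5*x + 3*exp(-z), -5*y - 2*exp(-x), 4*x - 2*exp(y) - 5*sin(y) + 4)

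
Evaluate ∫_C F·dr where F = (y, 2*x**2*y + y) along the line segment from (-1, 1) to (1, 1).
2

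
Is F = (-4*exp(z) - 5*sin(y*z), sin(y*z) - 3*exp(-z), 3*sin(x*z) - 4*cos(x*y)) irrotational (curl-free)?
No, ∇×F = (4*x*sin(x*y) - y*cos(y*z) - 3*exp(-z), -4*y*sin(x*y) - 5*y*cos(y*z) - 3*z*cos(x*z) - 4*exp(z), 5*z*cos(y*z))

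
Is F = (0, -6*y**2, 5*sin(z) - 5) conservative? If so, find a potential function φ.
Yes, F is conservative. φ = -2*y**3 - 5*z - 5*cos(z)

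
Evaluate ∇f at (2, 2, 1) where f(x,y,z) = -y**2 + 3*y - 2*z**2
(0, -1, -4)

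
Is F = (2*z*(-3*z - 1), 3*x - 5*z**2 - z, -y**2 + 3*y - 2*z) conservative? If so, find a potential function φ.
No, ∇×F = (-2*y + 10*z + 4, -12*z - 2, 3) ≠ 0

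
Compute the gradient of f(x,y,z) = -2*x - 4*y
(-2, -4, 0)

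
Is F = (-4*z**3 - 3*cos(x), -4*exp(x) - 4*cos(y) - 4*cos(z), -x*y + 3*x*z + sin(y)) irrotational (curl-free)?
No, ∇×F = (-x - 4*sin(z) + cos(y), y - 12*z**2 - 3*z, -4*exp(x))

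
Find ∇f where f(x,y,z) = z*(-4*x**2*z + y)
(-8*x*z**2, z, -8*x**2*z + y)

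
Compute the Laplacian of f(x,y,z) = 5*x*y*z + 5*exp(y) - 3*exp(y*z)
-3*y**2*exp(y*z) - 3*z**2*exp(y*z) + 5*exp(y)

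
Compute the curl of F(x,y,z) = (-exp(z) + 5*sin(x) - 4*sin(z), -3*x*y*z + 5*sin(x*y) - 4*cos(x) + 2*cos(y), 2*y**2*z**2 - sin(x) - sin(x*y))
(3*x*y - x*cos(x*y) + 4*y*z**2, y*cos(x*y) - exp(z) + cos(x) - 4*cos(z), -3*y*z + 5*y*cos(x*y) + 4*sin(x))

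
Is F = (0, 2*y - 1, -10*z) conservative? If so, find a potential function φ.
Yes, F is conservative. φ = y**2 - y - 5*z**2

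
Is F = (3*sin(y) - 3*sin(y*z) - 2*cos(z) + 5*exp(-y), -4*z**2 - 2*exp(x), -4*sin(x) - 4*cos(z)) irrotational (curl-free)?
No, ∇×F = (8*z, -3*y*cos(y*z) + 2*sin(z) + 4*cos(x), 3*z*cos(y*z) - 2*exp(x) - 3*cos(y) + 5*exp(-y))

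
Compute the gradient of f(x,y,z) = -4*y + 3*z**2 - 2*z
(0, -4, 6*z - 2)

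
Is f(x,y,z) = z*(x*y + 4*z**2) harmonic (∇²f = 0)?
No, ∇²f = 24*z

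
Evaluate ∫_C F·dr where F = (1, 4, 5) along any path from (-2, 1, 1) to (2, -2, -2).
-23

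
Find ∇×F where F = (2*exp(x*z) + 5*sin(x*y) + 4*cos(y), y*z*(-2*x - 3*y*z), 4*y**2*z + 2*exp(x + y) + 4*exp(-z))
(2*x*y + 6*y**2*z + 8*y*z + 2*exp(x + y), 2*x*exp(x*z) - 2*exp(x + y), -5*x*cos(x*y) - 2*y*z + 4*sin(y))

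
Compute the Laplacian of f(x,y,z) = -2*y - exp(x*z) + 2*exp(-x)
(-(x**2 + z**2)*exp(x*(z + 1)) + 2)*exp(-x)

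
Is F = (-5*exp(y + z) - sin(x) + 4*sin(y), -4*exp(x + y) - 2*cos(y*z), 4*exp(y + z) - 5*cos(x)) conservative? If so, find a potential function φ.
No, ∇×F = (-2*y*sin(y*z) + 4*exp(y + z), -5*exp(y + z) - 5*sin(x), -4*exp(x + y) + 5*exp(y + z) - 4*cos(y)) ≠ 0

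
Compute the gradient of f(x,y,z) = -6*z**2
(0, 0, -12*z)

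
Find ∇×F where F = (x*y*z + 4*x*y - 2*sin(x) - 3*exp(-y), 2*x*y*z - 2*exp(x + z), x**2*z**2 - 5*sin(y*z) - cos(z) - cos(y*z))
(-2*x*y + z*sin(y*z) - 5*z*cos(y*z) + 2*exp(x + z), x*(y - 2*z**2), -x*z - 4*x + 2*y*z - 2*exp(x + z) - 3*exp(-y))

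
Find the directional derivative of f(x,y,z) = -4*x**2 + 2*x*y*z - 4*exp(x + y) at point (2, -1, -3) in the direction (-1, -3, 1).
2*sqrt(11)*(21 + 8*E)/11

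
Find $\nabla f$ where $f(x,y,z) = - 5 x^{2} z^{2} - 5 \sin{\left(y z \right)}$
(-10*x*z**2, -5*z*cos(y*z), -10*x**2*z - 5*y*cos(y*z))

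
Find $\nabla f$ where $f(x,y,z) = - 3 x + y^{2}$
(-3, 2*y, 0)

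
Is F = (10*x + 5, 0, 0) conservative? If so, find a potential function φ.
Yes, F is conservative. φ = 5*x*(x + 1)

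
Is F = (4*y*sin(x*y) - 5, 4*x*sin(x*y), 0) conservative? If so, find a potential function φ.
Yes, F is conservative. φ = -5*x - 4*cos(x*y)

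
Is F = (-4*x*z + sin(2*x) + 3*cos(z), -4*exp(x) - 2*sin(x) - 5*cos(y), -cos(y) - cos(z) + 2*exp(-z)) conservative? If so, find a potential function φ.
No, ∇×F = (sin(y), -4*x - 3*sin(z), -4*exp(x) - 2*cos(x)) ≠ 0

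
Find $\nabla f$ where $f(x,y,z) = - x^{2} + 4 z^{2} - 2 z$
(-2*x, 0, 8*z - 2)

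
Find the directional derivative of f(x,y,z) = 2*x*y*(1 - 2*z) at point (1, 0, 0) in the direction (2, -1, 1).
-sqrt(6)/3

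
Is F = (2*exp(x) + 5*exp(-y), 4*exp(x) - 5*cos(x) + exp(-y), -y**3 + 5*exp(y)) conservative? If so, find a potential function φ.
No, ∇×F = (-3*y**2 + 5*exp(y), 0, 4*exp(x) + 5*sin(x) + 5*exp(-y)) ≠ 0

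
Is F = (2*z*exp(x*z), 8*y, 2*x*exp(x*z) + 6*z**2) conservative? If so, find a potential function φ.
Yes, F is conservative. φ = 4*y**2 + 2*z**3 + 2*exp(x*z)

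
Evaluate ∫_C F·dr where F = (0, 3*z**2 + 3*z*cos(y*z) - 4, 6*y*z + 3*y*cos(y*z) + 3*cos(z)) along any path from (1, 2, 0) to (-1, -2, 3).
-38 + 3*sin(3) - 3*sin(6)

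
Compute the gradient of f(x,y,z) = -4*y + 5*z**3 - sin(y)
(0, -cos(y) - 4, 15*z**2)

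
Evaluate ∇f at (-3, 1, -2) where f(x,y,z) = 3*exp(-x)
(-3*exp(3), 0, 0)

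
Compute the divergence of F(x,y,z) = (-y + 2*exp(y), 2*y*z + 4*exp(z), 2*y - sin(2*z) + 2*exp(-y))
2*z - 2*cos(2*z)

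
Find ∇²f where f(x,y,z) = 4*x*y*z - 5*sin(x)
5*sin(x)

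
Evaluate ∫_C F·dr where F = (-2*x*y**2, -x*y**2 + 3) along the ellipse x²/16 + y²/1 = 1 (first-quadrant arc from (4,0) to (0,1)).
11 - pi/4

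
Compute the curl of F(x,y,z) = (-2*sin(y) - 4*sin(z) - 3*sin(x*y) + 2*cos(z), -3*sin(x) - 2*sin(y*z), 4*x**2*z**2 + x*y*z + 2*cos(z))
(x*z + 2*y*cos(y*z), -8*x*z**2 - y*z - 2*sin(z) - 4*cos(z), 3*x*cos(x*y) - 3*cos(x) + 2*cos(y))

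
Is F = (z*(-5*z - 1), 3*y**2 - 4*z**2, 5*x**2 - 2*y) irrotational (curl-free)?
No, ∇×F = (8*z - 2, -10*x - 10*z - 1, 0)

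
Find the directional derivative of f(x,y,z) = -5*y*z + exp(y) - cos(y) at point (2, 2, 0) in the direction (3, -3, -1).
sqrt(19)*(-3*exp(2) - 3*sin(2) + 10)/19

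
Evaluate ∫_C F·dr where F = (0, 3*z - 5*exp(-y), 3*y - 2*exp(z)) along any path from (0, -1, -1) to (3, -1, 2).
-2*exp(2) - 9 + 2*exp(-1)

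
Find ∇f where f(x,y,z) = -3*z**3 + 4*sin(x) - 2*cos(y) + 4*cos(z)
(4*cos(x), 2*sin(y), -9*z**2 - 4*sin(z))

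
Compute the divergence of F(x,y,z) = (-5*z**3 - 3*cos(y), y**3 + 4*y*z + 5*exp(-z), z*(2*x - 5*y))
2*x + 3*y**2 - 5*y + 4*z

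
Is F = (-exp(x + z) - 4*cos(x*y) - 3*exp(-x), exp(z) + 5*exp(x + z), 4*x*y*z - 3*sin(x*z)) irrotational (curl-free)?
No, ∇×F = (4*x*z - exp(z) - 5*exp(x + z), -4*y*z + 3*z*cos(x*z) - exp(x + z), -4*x*sin(x*y) + 5*exp(x + z))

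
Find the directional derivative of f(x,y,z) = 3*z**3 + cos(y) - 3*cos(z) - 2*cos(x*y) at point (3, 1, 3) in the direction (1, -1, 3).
sqrt(11)*(5*sin(3) + sin(1) + 243)/11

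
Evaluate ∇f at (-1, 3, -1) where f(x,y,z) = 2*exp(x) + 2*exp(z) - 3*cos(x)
(-3*sin(1) + 2*exp(-1), 0, 2*exp(-1))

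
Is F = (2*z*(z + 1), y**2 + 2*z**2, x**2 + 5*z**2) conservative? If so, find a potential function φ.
No, ∇×F = (-4*z, -2*x + 4*z + 2, 0) ≠ 0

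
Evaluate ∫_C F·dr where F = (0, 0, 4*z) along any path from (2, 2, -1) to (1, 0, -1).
0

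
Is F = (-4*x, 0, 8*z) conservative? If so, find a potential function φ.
Yes, F is conservative. φ = -2*x**2 + 4*z**2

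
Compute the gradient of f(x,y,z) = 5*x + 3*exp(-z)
(5, 0, -3*exp(-z))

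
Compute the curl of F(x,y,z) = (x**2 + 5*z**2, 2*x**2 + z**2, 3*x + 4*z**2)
(-2*z, 10*z - 3, 4*x)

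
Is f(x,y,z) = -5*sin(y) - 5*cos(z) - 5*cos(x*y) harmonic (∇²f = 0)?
No, ∇²f = 5*x**2*cos(x*y) + 5*y**2*cos(x*y) + 5*sin(y) + 5*cos(z)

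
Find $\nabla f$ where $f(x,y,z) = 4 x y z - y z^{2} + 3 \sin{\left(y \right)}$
(4*y*z, 4*x*z - z**2 + 3*cos(y), 2*y*(2*x - z))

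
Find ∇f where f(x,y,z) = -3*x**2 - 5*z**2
(-6*x, 0, -10*z)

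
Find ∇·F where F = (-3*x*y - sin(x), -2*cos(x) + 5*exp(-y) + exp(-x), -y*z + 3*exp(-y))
-4*y - cos(x) - 5*exp(-y)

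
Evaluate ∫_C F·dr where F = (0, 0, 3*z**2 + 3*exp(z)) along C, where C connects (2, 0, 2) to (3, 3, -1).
-3*exp(2) - 9 + 3*exp(-1)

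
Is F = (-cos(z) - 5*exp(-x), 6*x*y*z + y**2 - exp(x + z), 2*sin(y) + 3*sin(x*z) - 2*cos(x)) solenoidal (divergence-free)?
No, ∇·F = 6*x*z + 3*x*cos(x*z) + 2*y + 5*exp(-x)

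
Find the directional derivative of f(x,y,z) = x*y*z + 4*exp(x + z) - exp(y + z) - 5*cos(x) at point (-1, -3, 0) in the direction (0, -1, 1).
sqrt(2)*(4 + 3*E)*exp(-1)/2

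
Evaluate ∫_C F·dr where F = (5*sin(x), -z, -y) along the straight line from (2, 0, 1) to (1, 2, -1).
-5*cos(1) + 5*cos(2) + 2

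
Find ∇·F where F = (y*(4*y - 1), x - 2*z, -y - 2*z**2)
-4*z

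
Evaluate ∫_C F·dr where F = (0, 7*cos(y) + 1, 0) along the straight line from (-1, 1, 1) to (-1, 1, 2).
0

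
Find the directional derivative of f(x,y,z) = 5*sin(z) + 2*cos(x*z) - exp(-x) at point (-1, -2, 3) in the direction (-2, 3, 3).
sqrt(22)*(15*cos(3) - 2*E - 18*sin(3))/22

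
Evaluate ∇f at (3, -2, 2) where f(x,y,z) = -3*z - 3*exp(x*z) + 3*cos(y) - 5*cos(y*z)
(-6*exp(6), 3*sin(2) - 10*sin(4), -9*exp(6) + 10*sin(4) - 3)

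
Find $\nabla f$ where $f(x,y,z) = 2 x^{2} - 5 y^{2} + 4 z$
(4*x, -10*y, 4)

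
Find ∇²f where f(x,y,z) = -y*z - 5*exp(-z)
-5*exp(-z)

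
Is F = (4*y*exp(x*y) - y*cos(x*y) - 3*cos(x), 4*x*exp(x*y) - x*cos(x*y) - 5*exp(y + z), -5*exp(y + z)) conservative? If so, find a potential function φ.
Yes, F is conservative. φ = 4*exp(x*y) - 5*exp(y + z) - 3*sin(x) - sin(x*y)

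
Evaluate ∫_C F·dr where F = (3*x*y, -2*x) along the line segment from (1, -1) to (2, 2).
-6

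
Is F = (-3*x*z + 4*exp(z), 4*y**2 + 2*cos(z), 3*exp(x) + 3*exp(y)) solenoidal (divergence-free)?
No, ∇·F = 8*y - 3*z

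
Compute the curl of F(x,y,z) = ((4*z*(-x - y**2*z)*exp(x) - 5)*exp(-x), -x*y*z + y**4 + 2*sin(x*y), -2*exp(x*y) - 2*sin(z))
(x*(y - 2*exp(x*y)), -4*x - 8*y**2*z + 2*y*exp(x*y), y*(8*z**2 - z + 2*cos(x*y)))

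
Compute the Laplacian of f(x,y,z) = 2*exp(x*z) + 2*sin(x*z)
2*(x**2 + z**2)*(exp(x*z) - sin(x*z))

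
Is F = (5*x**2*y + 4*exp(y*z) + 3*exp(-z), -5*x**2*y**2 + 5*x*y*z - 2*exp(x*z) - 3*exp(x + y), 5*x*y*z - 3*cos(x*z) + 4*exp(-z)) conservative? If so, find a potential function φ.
No, ∇×F = (x*(-5*y + 5*z + 2*exp(x*z)), -5*y*z + 4*y*exp(y*z) - 3*z*sin(x*z) - 3*exp(-z), -5*x**2 - 10*x*y**2 + 5*y*z - 2*z*exp(x*z) - 4*z*exp(y*z) - 3*exp(x + y)) ≠ 0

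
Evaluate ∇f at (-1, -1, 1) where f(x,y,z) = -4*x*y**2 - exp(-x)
(-4 + E, -8, 0)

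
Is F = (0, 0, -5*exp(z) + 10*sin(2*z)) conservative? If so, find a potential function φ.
Yes, F is conservative. φ = -5*exp(z) - 5*cos(2*z)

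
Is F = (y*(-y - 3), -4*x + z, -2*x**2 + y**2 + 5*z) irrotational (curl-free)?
No, ∇×F = (2*y - 1, 4*x, 2*y - 1)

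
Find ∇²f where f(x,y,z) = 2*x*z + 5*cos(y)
-5*cos(y)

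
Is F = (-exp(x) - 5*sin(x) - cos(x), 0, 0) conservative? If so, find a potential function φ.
Yes, F is conservative. φ = -exp(x) - sin(x) + 5*cos(x)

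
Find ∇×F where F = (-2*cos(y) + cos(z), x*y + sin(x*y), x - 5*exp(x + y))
(-5*exp(x + y), 5*exp(x + y) - sin(z) - 1, y*cos(x*y) + y - 2*sin(y))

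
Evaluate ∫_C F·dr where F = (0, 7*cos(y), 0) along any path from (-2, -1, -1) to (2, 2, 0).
7*sin(1) + 7*sin(2)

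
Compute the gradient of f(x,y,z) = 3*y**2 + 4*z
(0, 6*y, 4)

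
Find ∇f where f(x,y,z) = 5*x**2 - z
(10*x, 0, -1)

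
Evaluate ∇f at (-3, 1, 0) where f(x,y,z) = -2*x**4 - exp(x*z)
(216, 0, 3)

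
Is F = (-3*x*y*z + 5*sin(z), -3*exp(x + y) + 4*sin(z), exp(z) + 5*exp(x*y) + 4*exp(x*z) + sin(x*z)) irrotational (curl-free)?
No, ∇×F = (5*x*exp(x*y) - 4*cos(z), -3*x*y - 5*y*exp(x*y) - 4*z*exp(x*z) - z*cos(x*z) + 5*cos(z), 3*x*z - 3*exp(x + y))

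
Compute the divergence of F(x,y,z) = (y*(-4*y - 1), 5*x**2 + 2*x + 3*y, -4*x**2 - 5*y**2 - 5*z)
-2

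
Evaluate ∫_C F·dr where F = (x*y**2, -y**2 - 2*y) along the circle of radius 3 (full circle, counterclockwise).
0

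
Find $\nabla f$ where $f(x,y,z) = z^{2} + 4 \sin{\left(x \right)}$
(4*cos(x), 0, 2*z)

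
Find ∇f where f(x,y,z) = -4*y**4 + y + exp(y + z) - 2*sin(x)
(-2*cos(x), -16*y**3 + exp(y + z) + 1, exp(y + z))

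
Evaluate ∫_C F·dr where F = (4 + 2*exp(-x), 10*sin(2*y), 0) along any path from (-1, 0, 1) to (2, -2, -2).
-2*exp(-2) - 5*cos(4) + 2*E + 17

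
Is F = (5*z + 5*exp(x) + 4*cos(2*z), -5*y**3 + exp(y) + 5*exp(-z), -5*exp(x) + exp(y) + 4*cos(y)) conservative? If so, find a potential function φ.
No, ∇×F = (exp(y) - 4*sin(y) + 5*exp(-z), 5*exp(x) - 8*sin(2*z) + 5, 0) ≠ 0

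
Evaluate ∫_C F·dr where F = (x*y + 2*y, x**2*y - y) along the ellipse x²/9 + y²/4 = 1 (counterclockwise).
-12*pi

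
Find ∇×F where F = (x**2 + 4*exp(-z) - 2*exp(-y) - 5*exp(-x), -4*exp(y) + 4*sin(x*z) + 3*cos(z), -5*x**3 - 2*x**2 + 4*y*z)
(-4*x*cos(x*z) + 4*z + 3*sin(z), 15*x**2 + 4*x - 4*exp(-z), 4*z*cos(x*z) - 2*exp(-y))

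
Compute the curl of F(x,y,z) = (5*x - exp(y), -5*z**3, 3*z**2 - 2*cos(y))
(15*z**2 + 2*sin(y), 0, exp(y))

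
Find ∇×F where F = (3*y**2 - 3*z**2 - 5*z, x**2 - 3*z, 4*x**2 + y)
(4, -8*x - 6*z - 5, 2*x - 6*y)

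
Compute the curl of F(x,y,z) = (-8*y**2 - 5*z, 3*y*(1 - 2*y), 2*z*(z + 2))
(0, -5, 16*y)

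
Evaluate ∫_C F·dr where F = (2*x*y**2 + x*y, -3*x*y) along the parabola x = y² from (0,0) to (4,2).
652/15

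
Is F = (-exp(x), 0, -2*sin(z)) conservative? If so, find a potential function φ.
Yes, F is conservative. φ = -exp(x) + 2*cos(z)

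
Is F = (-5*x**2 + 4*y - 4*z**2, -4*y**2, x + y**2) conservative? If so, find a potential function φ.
No, ∇×F = (2*y, -8*z - 1, -4) ≠ 0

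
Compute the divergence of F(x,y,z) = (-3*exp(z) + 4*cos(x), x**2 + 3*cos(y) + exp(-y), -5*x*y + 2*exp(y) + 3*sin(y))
-4*sin(x) - 3*sin(y) - exp(-y)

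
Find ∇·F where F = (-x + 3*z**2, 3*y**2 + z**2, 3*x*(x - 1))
6*y - 1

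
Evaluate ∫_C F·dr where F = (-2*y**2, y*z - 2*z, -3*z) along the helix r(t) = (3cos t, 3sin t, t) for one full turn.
3*pi*(-4*pi - 3)/2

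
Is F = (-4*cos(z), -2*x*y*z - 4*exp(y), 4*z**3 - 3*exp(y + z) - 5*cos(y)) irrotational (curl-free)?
No, ∇×F = (2*x*y - 3*exp(y + z) + 5*sin(y), 4*sin(z), -2*y*z)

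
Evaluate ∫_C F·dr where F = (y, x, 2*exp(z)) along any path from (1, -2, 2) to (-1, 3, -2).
-4*sinh(2) - 1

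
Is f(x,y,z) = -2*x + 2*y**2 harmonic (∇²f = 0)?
No, ∇²f = 4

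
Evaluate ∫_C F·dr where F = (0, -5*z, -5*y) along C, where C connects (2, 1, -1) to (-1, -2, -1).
-15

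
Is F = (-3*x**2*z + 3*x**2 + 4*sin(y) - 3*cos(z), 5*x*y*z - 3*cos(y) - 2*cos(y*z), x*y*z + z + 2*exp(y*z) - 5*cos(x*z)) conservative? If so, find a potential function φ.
No, ∇×F = (-5*x*y + x*z - 2*y*sin(y*z) + 2*z*exp(y*z), -3*x**2 - y*z - 5*z*sin(x*z) + 3*sin(z), 5*y*z - 4*cos(y)) ≠ 0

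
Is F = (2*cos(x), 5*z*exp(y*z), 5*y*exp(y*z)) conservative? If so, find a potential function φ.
Yes, F is conservative. φ = 5*exp(y*z) + 2*sin(x)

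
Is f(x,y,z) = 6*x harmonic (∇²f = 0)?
Yes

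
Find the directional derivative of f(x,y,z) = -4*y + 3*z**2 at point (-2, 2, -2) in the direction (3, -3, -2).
18*sqrt(22)/11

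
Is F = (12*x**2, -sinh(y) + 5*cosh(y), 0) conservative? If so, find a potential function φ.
Yes, F is conservative. φ = 4*x**3 + 5*sinh(y) - cosh(y)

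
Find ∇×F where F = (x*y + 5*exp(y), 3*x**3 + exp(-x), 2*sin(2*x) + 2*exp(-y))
(-2*exp(-y), -4*cos(2*x), 9*x**2 - x - 5*exp(y) - exp(-x))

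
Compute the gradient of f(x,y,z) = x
(1, 0, 0)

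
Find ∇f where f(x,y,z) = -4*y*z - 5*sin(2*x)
(-10*cos(2*x), -4*z, -4*y)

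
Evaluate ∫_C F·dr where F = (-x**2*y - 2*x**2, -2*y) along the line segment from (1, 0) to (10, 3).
-5589/4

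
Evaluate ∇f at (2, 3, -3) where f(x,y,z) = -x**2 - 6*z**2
(-4, 0, 36)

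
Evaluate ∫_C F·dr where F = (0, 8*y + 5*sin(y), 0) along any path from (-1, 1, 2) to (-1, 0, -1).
-9 + 5*cos(1)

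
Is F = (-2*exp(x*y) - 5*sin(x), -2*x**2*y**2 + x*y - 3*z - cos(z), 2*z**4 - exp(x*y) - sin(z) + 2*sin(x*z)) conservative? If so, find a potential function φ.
No, ∇×F = (-x*exp(x*y) - sin(z) + 3, y*exp(x*y) - 2*z*cos(x*z), -4*x*y**2 + 2*x*exp(x*y) + y) ≠ 0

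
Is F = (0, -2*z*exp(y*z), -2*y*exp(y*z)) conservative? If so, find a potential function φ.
Yes, F is conservative. φ = -2*exp(y*z)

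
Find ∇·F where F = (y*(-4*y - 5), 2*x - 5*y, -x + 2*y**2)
-5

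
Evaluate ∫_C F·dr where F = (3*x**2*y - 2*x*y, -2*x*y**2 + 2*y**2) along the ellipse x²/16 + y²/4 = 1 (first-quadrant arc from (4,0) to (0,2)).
80/3 - 28*pi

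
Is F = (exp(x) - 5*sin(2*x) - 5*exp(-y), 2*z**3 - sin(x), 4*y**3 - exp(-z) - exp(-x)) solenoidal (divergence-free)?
No, ∇·F = exp(x) - 10*cos(2*x) + exp(-z)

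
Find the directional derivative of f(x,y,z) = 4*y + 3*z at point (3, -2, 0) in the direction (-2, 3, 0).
12*sqrt(13)/13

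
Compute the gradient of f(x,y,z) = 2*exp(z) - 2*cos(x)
(2*sin(x), 0, 2*exp(z))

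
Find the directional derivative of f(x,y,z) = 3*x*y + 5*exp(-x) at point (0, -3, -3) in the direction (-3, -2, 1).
3*sqrt(14)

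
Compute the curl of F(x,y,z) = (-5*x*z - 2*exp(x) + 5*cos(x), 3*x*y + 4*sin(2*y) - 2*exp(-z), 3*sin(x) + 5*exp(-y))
(-2*exp(-z) - 5*exp(-y), -5*x - 3*cos(x), 3*y)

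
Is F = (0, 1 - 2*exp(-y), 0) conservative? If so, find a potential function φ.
Yes, F is conservative. φ = y + 2*exp(-y)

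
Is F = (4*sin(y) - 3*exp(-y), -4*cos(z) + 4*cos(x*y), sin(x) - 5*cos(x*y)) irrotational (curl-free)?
No, ∇×F = (5*x*sin(x*y) - 4*sin(z), -5*y*sin(x*y) - cos(x), -4*y*sin(x*y) - 4*cos(y) - 3*exp(-y))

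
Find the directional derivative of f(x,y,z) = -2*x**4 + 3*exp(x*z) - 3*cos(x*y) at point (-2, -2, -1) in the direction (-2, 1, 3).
sqrt(14)*(-64 - 6*exp(2) + 3*sin(4))/7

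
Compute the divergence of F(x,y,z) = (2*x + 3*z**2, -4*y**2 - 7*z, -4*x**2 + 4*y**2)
2 - 8*y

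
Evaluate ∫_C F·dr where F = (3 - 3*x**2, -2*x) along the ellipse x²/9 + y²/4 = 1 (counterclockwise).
-12*pi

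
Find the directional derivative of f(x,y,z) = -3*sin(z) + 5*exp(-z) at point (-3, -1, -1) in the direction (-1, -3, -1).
sqrt(11)*(3*cos(1) + 5*E)/11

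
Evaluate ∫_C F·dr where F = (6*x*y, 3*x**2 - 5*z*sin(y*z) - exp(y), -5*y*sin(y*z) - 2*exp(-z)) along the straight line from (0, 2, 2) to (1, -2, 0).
-3*exp(-2) + 1 - 5*cos(4) + exp(2)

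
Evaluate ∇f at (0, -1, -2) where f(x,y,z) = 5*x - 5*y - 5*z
(5, -5, -5)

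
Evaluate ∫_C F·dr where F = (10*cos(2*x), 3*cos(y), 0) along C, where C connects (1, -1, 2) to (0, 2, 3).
-2*sin(2) + 3*sin(1)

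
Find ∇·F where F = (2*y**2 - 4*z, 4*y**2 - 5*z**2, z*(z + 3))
8*y + 2*z + 3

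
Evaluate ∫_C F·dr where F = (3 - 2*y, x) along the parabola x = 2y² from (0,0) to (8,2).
8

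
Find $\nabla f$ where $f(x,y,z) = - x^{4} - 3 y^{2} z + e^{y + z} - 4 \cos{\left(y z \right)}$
(-4*x**3, -6*y*z + 4*z*sin(y*z) + exp(y + z), -3*y**2 + 4*y*sin(y*z) + exp(y + z))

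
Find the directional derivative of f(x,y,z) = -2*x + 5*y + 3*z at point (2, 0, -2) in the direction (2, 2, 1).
3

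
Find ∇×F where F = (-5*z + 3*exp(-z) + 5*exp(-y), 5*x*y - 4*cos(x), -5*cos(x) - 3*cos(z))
(0, -5*sin(x) - 5 - 3*exp(-z), 5*y + 4*sin(x) + 5*exp(-y))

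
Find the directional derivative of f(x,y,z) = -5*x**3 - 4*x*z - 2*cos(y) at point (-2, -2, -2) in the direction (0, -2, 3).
4*sqrt(13)*(sin(2) + 6)/13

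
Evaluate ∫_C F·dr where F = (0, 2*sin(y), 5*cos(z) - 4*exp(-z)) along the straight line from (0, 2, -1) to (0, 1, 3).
-4*E - 2*cos(1) + 2*cos(2) + 4*exp(-3) + 5*sin(3) + 5*sin(1)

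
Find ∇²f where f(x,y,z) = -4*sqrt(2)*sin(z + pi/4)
4*sqrt(2)*sin(z + pi/4)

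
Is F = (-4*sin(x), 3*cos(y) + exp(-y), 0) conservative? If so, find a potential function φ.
Yes, F is conservative. φ = 3*sin(y) + 4*cos(x) - exp(-y)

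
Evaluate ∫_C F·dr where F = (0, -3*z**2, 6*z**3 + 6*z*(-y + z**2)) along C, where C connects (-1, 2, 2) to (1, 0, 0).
-24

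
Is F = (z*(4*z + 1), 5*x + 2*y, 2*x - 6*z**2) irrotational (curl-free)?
No, ∇×F = (0, 8*z - 1, 5)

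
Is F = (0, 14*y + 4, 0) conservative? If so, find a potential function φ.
Yes, F is conservative. φ = y*(7*y + 4)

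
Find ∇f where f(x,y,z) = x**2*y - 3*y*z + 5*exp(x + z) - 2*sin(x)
(2*x*y + 5*exp(x + z) - 2*cos(x), x**2 - 3*z, -3*y + 5*exp(x + z))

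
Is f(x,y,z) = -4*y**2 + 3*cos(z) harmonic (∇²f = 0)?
No, ∇²f = -3*cos(z) - 8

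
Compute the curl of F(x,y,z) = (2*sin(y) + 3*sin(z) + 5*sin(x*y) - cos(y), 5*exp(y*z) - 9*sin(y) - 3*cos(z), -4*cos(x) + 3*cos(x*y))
(-3*x*sin(x*y) - 5*y*exp(y*z) - 3*sin(z), 3*y*sin(x*y) - 4*sin(x) + 3*cos(z), -5*x*cos(x*y) - sin(y) - 2*cos(y))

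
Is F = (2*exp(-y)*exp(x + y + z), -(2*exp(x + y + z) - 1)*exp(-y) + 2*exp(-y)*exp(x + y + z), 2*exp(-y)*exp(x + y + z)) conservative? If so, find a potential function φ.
Yes, F is conservative. φ = (2*exp(x + y + z) - 1)*exp(-y)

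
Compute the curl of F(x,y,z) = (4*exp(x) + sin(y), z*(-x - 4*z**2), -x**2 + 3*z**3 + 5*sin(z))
(x + 12*z**2, 2*x, -z - cos(y))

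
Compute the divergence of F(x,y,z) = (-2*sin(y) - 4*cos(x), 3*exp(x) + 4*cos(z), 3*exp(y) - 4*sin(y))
4*sin(x)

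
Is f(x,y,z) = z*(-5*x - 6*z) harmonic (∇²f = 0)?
No, ∇²f = -12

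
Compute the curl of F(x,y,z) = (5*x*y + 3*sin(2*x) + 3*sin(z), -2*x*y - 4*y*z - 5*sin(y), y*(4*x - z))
(4*x + 4*y - z, -4*y + 3*cos(z), -5*x - 2*y)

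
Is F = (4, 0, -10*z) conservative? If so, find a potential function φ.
Yes, F is conservative. φ = 4*x - 5*z**2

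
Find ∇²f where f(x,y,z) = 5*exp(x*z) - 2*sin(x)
5*x**2*exp(x*z) + 5*z**2*exp(x*z) + 2*sin(x)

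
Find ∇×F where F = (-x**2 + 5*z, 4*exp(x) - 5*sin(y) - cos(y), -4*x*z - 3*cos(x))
(0, 4*z - 3*sin(x) + 5, 4*exp(x))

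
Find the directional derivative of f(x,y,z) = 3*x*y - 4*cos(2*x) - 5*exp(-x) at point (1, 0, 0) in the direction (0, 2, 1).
6*sqrt(5)/5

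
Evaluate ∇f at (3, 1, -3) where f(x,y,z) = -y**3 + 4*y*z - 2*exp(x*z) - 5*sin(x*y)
(6*exp(-9) - 5*cos(3), -15 - 15*cos(3), 4 - 6*exp(-9))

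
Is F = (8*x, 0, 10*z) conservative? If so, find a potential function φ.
Yes, F is conservative. φ = 4*x**2 + 5*z**2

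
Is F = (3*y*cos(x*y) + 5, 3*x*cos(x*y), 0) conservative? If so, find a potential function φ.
Yes, F is conservative. φ = 5*x + 3*sin(x*y)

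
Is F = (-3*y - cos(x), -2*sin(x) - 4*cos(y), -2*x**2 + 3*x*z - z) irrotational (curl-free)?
No, ∇×F = (0, 4*x - 3*z, 3 - 2*cos(x))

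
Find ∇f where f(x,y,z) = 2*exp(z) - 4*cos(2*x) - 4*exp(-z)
(8*sin(2*x), 0, 2*exp(z) + 4*exp(-z))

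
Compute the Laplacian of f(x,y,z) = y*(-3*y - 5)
-6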